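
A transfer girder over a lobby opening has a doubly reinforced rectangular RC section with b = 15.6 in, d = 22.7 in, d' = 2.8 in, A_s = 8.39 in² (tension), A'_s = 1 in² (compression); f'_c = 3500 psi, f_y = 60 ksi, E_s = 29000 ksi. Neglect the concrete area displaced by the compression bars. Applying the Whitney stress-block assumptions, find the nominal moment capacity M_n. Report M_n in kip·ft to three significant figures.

Assume both steels yield.
a = (A_s − A'_s) f_y/(0.85 f'_c b) = (8.39 − 1) × 60/(0.85 × 3.5 × 15.6) = 9.554 in.
c = a/β₁ = 9.554/0.85 = 11.240 in; ε'_s = 0.003(c − d')/c = 0.0023 ≥ ε_y = 0.0021, so the compression steel yields.
M_n = (A_s − A'_s) f_y (d − a/2) + A'_s f_y (d − d') = 443.4 × (22.7 − 4.777) + 60 × (22.7 − 2.8) = 7947.1 + 1194.0 = 9141.1 kip·in = 9141.1/12 = 761.76 kip·ft.

M_n ≈ 762 kip·ft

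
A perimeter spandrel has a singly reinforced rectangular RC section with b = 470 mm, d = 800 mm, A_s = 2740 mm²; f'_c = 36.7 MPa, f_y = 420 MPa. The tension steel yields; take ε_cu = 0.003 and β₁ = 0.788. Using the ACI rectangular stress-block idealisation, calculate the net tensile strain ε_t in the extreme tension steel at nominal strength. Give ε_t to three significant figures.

a = A_s f_y/(0.85 f'_c b) = 78.49 mm.
β₁ = 0.788, so c = a/β₁ = 78.49/0.788 = 99.61 mm.
From the linear strain diagram with ε_cu = 0.003: ε_t = 0.003 (d − c)/c = 0.003 × (800 − 99.61)/99.61 = 0.0211.
Since ε_t ≥ 0.005, the section is tension-controlled.

ε_t ≈ 0.0211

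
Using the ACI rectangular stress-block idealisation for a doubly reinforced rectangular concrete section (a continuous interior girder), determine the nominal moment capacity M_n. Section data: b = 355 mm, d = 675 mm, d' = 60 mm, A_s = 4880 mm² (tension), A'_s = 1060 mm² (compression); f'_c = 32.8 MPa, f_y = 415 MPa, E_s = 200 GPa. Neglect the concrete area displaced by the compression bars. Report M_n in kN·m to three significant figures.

Assume both tension and compression steel yield.
Net tension couple steel: A_s − A'_s = 3820 mm².
a = (A_s − A'_s) f_y / (0.85 f'_c b) = 1585300/(0.85 × 32.8 × 355) = 160.17 mm.
c = a/β₁ = 160.17/0.816 = 196.29 mm; ε'_s = 0.003(c − d')/c = 0.0021 ≥ f_y/E_s = 0.0021, so compression steel does yield.
M_n = (A_s − A'_s) f_y (d − a/2) + A'_s f_y (d − d') = [1585300 × (675 − 80.085) + 439900 × (675 − 60)] × 10⁻⁶ = 943.12 + 270.54 = 1213.66 kN·m.

M_n ≈ 1210 kN·m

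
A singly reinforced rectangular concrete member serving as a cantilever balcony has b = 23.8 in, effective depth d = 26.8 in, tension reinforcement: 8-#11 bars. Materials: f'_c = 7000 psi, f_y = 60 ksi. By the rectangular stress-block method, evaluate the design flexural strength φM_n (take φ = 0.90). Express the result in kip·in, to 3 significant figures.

φM_n ≈ 16300 kip·in

A_s = 8 × 1.56 = 12.48 in².
T = A_s f_y = 12.48 × 60 = 748.8 kips.
a = T/(0.85 f'_c b) = 748.8/(0.85 × 7 × 23.8) = 5.288 in.
M_n = T(d − a/2) = 748.8 × (26.8 − 2.644) = 18088.0 kip·in.
φM_n = 0.90 × 18088.0 = 16279.2 kip·in.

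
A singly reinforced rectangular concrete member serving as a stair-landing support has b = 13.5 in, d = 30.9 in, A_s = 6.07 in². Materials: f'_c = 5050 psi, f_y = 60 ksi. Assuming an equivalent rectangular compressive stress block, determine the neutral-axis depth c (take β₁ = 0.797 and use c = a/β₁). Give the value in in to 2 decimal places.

T = A_s f_y = 6.07 × 60 = 364.2 kips.
a = T/(0.85 f'_c b) = 364.2/(0.85 × 5.05 × 13.5) = 6.2849 in.
With β₁ = 0.797, c = a/β₁ = 6.2849/0.797 = 7.89 in.

c ≈ 7.89 in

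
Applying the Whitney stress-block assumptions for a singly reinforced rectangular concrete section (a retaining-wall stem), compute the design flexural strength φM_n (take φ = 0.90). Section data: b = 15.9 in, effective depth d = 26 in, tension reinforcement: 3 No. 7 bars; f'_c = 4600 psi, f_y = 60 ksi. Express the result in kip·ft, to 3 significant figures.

φM_n ≈ 204 kip·ft

A_s = 3 × 0.6 = 1.8 in².
T = A_s f_y = 1.8 × 60 = 108 kips.
a = T/(0.85 f'_c b) = 108/(0.85 × 4.6 × 15.9) = 1.737 in.
M_n = T(d − a/2) = 108 × (26 − 0.8685) = 2714.2 kip·in = 2714.2/12 = 226.18 kip·ft.
φM_n = 0.90 × 226.18 = 203.56 kip·ft.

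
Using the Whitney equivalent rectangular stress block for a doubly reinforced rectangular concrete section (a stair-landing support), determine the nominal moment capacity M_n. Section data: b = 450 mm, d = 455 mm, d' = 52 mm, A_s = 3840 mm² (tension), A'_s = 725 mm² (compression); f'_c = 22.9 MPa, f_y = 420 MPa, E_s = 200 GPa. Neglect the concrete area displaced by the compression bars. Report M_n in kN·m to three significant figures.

M_n ≈ 620 kN·m

Assume both tension and compression steel yield.
Net tension couple steel: A_s − A'_s = 3115 mm².
a = (A_s − A'_s) f_y / (0.85 f'_c b) = 1308300/(0.85 × 22.9 × 450) = 149.36 mm.
c = a/β₁ = 149.36/0.85 = 175.72 mm; ε'_s = 0.003(c − d')/c = 0.0021 ≥ f_y/E_s = 0.0021, so compression steel does yield.
M_n = (A_s − A'_s) f_y (d − a/2) + A'_s f_y (d − d') = [1308300 × (455 − 74.68) + 304500 × (455 − 52)] × 10⁻⁶ = 497.57 + 122.71 = 620.28 kN·m.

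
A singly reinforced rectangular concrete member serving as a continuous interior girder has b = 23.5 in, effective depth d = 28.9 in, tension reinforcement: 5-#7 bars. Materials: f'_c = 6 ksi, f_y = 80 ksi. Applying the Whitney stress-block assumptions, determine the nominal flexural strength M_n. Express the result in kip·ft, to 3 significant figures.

M_n ≈ 558 kip·ft

A_s = 5 × 0.6 = 3 in².
T = A_s f_y = 3 × 80 = 240 kips.
a = T/(0.85 f'_c b) = 240/(0.85 × 6 × 23.5) = 2.003 in.
M_n = T(d − a/2) = 240 × (28.9 − 1.0015) = 6695.6 kip·in = 6695.6/12 = 557.97 kip·ft.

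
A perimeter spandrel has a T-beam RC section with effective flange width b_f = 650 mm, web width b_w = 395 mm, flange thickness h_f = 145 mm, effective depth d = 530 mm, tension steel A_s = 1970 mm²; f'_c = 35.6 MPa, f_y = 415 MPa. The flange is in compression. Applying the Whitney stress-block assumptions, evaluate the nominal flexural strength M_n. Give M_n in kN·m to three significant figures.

Tension: T = A_s f_y = 1970 × 415 = 817550 N.
Try a within the flange: a = T/(0.85 f'_c b_f) = 817550/(0.85 × 35.6 × 650) = 41.57 mm.
Since a = 41.57 ≤ h_f = 145 mm, the stress block lies entirely in the flange; analyse as a rectangular beam of width b_f.
M_n = T(d − a/2) = 817550 × (530 − 20.785) = 416.31 × 10⁶ N·mm.
M_n = 416.31 kN·m.

M_n ≈ 416 kN·m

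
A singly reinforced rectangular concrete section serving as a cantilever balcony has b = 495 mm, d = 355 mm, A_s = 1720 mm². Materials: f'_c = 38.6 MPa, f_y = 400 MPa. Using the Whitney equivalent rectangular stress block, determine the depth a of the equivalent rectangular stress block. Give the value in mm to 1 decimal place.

T = A_s f_y = 1720 × 400 = 688000 N = 688 kN.
Setting C = 0.85 f'_c a b equal to T: a = 688000/(0.85 × 38.6 × 495) = 42.4 mm.

a ≈ 42.4 mm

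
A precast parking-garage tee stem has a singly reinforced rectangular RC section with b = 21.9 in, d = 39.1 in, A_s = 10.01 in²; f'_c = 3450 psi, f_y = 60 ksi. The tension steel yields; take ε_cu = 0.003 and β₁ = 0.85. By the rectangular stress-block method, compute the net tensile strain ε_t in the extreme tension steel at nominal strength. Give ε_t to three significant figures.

ε_t ≈ 0.00766

a = A_s f_y/(0.85 f'_c b) = 9.352 in.
β₁ = 0.85, so c = a/β₁ = 9.352/0.85 = 11.002 in.
From the linear strain diagram with ε_cu = 0.003: ε_t = 0.003 (d − c)/c = 0.003 × (39.1 − 11.002)/11.002 = 0.00766.
Since ε_t ≥ 0.005, the section is tension-controlled.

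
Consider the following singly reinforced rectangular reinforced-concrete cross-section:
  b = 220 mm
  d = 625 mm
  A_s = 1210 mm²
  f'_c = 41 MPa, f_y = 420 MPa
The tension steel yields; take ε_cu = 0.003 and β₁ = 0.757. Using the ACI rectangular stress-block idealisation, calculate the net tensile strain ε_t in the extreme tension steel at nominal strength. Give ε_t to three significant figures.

ε_t ≈ 0.0184

a = A_s f_y/(0.85 f'_c b) = 66.28 mm.
β₁ = 0.757, so c = a/β₁ = 66.28/0.757 = 87.56 mm.
From the linear strain diagram with ε_cu = 0.003: ε_t = 0.003 (d − c)/c = 0.003 × (625 − 87.56)/87.56 = 0.0184.
Since ε_t ≥ 0.005, the section is tension-controlled.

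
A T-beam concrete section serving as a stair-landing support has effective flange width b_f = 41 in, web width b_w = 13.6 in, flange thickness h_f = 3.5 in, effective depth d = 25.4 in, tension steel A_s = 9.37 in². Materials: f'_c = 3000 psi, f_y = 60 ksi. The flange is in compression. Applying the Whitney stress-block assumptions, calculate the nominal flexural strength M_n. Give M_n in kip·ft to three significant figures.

M_n ≈ 1030 kip·ft

Tension: T = A_s f_y = 9.37 × 60 = 562.2 kips.
Try a within the flange: a = T/(0.85 f'_c b_f) = 562.2/(0.85 × 3 × 41) = 5.377 in.
a = 5.377 > h_f = 3.5 in: the block extends into the web. Split into flange-overhang and web parts.
C_f = 0.85 f'_c (b_f − b_w) h_f = 0.85 × 3 × (41 − 13.6) × 3.5 = 244.5 kips.
Remaining web compression depth: a_w = (T − C_f)/(0.85 f'_c b_w) = (562.2 − 244.5)/(0.85 × 3 × 13.6) = 9.161 in.
M_n = C_f(d − h_f/2) + (T − C_f)(d − a_w/2) = 244.5 × (25.4 − 1.75) + 317.7 × (25.4 − 4.5805) = 5782.4 + 6614.4 = 12396.8 kip·in.
M_n = 12396.8/12 = 1033.07 kip·ft.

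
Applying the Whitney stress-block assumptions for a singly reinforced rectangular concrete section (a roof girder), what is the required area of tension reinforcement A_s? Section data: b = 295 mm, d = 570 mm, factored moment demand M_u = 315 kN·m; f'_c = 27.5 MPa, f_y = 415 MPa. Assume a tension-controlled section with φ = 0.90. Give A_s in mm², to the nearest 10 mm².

A_s ≈ 1620 mm²

M_n = M_u/φ = 315/0.90 = 350 kN·m.
With M_n = 0.85 f'_c a b (d − a/2), solve the quadratic for a:
a = d − √(d² − 2M_n/(0.85 f'_c b)) = 570 − √(570² − 2 × 350×10⁶/(0.85 × 27.5 × 295)) = 97.36 mm.
A_s = 0.85 f'_c a b / f_y = 0.85 × 27.5 × 97.36 × 295 / 415 = 1617.7 mm².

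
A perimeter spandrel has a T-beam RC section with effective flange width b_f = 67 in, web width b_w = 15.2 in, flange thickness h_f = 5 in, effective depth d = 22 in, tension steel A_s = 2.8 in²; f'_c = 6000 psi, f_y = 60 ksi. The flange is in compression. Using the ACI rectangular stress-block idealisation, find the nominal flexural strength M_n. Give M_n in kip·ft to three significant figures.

Tension: T = A_s f_y = 2.8 × 60 = 168 kips.
Try a within the flange: a = T/(0.85 f'_c b_f) = 168/(0.85 × 6 × 67) = 0.492 in.
Since a = 0.492 ≤ h_f = 5 in, the stress block lies entirely in the flange; analyse as a rectangular beam of width b_f.
M_n = T(d − a/2) = 168 × (22 − 0.246) = 3654.7 kip·in.
M_n = 3654.7/12 = 304.56 kip·ft.

M_n ≈ 305 kip·ft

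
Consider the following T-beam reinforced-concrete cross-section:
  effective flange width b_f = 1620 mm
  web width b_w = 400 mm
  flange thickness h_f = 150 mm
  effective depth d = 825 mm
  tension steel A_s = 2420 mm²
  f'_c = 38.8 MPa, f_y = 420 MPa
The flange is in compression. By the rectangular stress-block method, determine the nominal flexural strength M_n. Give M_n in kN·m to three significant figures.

Tension: T = A_s f_y = 2420 × 420 = 1016400 N.
Try a within the flange: a = T/(0.85 f'_c b_f) = 1016400/(0.85 × 38.8 × 1620) = 19.02 mm.
Since a = 19.02 ≤ h_f = 150 mm, the stress block lies entirely in the flange; analyse as a rectangular beam of width b_f.
M_n = T(d − a/2) = 1016400 × (825 − 9.51) = 828.86 × 10⁶ N·mm.
M_n = 828.86 kN·m.

M_n ≈ 829 kN·m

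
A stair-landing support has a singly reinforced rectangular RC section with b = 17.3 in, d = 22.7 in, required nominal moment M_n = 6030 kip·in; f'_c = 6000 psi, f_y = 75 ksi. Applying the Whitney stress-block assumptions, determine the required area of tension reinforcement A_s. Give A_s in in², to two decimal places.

A_s ≈ 3.81 in²

From M_n = 0.85 f'_c a b (d − a/2):
a = d − √(d² − 2M_n/(0.85 f'_c b)) = 22.7 − √(22.7² − 2 × 6030/(0.85 × 6 × 17.3)) = 3.242 in.
A_s = 0.85 f'_c a b / f_y = 0.85 × 6 × 3.242 × 17.3 / 75 = 3.814 in².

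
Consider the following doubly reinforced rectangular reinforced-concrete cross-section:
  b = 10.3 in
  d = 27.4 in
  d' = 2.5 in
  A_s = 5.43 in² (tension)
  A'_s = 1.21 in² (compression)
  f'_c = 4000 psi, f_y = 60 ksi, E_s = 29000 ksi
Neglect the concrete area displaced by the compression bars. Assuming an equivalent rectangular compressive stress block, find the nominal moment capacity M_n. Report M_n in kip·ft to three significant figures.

Assume both steels yield.
a = (A_s − A'_s) f_y/(0.85 f'_c b) = (5.43 − 1.21) × 60/(0.85 × 4 × 10.3) = 7.230 in.
c = a/β₁ = 7.230/0.85 = 8.506 in; ε'_s = 0.003(c − d')/c = 0.0021 ≥ ε_y = 0.0021, so the compression steel yields.
M_n = (A_s − A'_s) f_y (d − a/2) + A'_s f_y (d − d') = 253.2 × (27.4 − 3.615) + 72.6 × (27.4 − 2.5) = 6022.4 + 1807.7 = 7830.1 kip·in = 7830.1/12 = 652.51 kip·ft.

M_n ≈ 653 kip·ft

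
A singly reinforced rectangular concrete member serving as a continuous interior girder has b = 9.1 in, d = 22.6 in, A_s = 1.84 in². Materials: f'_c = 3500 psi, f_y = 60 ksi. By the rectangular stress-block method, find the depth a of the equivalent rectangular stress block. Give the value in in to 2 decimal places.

T = A_s f_y = 1.84 × 60 = 110.4 kips.
a = T/(0.85 f'_c b) = 110.4/(0.85 × 3.5 × 9.1) = 4.08 in.

a ≈ 4.08 in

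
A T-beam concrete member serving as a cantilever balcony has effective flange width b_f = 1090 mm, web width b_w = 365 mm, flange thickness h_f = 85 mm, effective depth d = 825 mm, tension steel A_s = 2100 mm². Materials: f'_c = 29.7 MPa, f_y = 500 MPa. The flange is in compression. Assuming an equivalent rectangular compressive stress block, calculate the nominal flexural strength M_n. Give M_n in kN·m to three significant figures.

M_n ≈ 846 kN·m

Tension: T = A_s f_y = 2100 × 500 = 1050000 N.
Try a within the flange: a = T/(0.85 f'_c b_f) = 1050000/(0.85 × 29.7 × 1090) = 38.16 mm.
Since a = 38.16 ≤ h_f = 85 mm, the stress block lies entirely in the flange; analyse as a rectangular beam of width b_f.
M_n = T(d − a/2) = 1050000 × (825 − 19.08) = 846.22 × 10⁶ N·mm.
M_n = 846.22 kN·m.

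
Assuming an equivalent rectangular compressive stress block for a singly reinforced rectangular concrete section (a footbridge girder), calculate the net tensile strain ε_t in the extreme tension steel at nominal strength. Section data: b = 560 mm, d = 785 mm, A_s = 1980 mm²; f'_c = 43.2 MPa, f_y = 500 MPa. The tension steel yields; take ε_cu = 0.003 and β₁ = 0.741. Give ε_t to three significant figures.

ε_t ≈ 0.0332

a = A_s f_y/(0.85 f'_c b) = 48.14 mm.
β₁ = 0.741, so c = a/β₁ = 48.14/0.741 = 64.97 mm.
From the linear strain diagram with ε_cu = 0.003: ε_t = 0.003 (d − c)/c = 0.003 × (785 − 64.97)/64.97 = 0.0332.
Since ε_t ≥ 0.005, the section is tension-controlled.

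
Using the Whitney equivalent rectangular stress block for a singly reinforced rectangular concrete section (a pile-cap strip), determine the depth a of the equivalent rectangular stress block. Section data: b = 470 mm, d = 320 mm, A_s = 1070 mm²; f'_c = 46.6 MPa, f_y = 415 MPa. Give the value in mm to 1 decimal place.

T = A_s f_y = 1070 × 415 = 444050 N = 444.05 kN.
Setting C = 0.85 f'_c a b equal to T: a = 444050/(0.85 × 46.6 × 470) = 23.9 mm.

a ≈ 23.9 mm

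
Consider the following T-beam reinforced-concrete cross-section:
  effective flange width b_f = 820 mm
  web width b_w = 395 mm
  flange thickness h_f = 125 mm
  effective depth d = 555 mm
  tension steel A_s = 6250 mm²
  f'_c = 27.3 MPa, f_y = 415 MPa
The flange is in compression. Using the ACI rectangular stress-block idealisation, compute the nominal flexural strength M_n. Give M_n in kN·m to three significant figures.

Tension: T = A_s f_y = 6250 × 415 = 2593750 N.
Try a within the flange: a = T/(0.85 f'_c b_f) = 2593750/(0.85 × 27.3 × 820) = 136.31 mm.
a = 136.31 > h_f = 125 mm: the block extends into the web. Split into flange-overhang and web parts.
C_f = 0.85 f'_c (b_f − b_w) h_f = 0.85 × 27.3 × (820 − 395) × 125 = 1232766 N.
Remaining web compression depth: a_w = (T − C_f)/(0.85 f'_c b_w) = (2593750 − 1232766)/(0.85 × 27.3 × 395) = 148.48 mm.
M_n = C_f(d − h_f/2) + (T − C_f)(d − a_w/2) = 1232766 × (555 − 62.5) + 1360984 × (555 − 74.24) = 607.14 + 654.31 = 1261.45 × 10⁶ N·mm.
M_n = 1261.45 kN·m.

M_n ≈ 1260 kN·m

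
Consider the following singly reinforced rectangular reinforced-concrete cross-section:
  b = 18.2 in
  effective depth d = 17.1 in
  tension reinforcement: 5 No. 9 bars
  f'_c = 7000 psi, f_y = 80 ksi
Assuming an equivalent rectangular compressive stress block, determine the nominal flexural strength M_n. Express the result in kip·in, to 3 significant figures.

A_s = 5 × 1 = 5 in².
T = A_s f_y = 5 × 80 = 400 kips.
a = T/(0.85 f'_c b) = 400/(0.85 × 7 × 18.2) = 3.694 in.
M_n = T(d − a/2) = 400 × (17.1 − 1.847) = 6101.2 kip·in.

M_n ≈ 6100 kip·in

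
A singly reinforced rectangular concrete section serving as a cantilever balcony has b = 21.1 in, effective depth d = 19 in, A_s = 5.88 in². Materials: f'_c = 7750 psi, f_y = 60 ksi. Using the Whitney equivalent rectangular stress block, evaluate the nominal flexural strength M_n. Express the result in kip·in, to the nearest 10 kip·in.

M_n ≈ 6260 kip·in

T = A_s f_y = 5.88 × 60 = 352.8 kips.
a = T/(0.85 f'_c b) = 352.8/(0.85 × 7.75 × 21.1) = 2.538 in.
M_n = T(d − a/2) = 352.8 × (19 − 1.269) = 6255.5 kip·in.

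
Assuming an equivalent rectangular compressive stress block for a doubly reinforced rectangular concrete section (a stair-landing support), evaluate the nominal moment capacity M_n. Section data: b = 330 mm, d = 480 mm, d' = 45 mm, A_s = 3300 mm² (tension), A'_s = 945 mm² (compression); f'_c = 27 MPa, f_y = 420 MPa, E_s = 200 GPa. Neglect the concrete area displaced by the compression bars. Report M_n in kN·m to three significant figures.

Assume both tension and compression steel yield.
Net tension couple steel: A_s − A'_s = 2355 mm².
a = (A_s − A'_s) f_y / (0.85 f'_c b) = 989100/(0.85 × 27 × 330) = 130.60 mm.
c = a/β₁ = 130.60/0.85 = 153.65 mm; ε'_s = 0.003(c − d')/c = 0.0021 ≥ f_y/E_s = 0.0021, so compression steel does yield.
M_n = (A_s − A'_s) f_y (d − a/2) + A'_s f_y (d − d') = [989100 × (480 − 65.3) + 396900 × (480 − 45)] × 10⁻⁶ = 410.18 + 172.65 = 582.83 kN·m.

M_n ≈ 583 kN·m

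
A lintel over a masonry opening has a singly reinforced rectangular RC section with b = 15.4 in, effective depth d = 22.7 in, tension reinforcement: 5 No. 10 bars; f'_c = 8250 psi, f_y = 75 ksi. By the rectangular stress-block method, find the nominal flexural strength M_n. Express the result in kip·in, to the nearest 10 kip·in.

A_s = 5 × 1.27 = 6.35 in².
T = A_s f_y = 6.35 × 75 = 476.25 kips.
a = T/(0.85 f'_c b) = 476.25/(0.85 × 8.25 × 15.4) = 4.410 in.
M_n = T(d − a/2) = 476.25 × (22.7 − 2.205) = 9760.7 kip·in.

M_n ≈ 9760 kip·in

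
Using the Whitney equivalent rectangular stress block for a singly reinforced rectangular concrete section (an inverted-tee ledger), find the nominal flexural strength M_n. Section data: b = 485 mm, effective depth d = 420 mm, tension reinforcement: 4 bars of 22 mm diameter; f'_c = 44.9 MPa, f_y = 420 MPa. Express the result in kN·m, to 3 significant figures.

A_s = 4 × 380 = 1520 mm².
T = A_s f_y = 1520 × 420 = 638400 N = 638.4 kN.
From C = T: a = T/(0.85 f'_c b) = 638400/(0.85 × 44.9 × 485) = 34.49 mm.
M_n = T(d − a/2) = 638.4 kN × (420 − 17.245) mm = 257.12 kN·m.

M_n ≈ 257 kN·m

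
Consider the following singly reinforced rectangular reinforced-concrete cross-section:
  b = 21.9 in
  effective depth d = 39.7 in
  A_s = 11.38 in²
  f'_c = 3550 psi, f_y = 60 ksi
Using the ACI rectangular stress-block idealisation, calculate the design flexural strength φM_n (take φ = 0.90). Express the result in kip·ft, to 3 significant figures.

T = A_s f_y = 11.38 × 60 = 682.8 kips.
a = T/(0.85 f'_c b) = 682.8/(0.85 × 3.55 × 21.9) = 10.332 in.
M_n = T(d − a/2) = 682.8 × (39.7 − 5.166) = 23579.8 kip·in = 23579.8/12 = 1964.98 kip·ft.
φM_n = 0.90 × 1964.98 = 1768.48 kip·ft.

φM_n ≈ 1770 kip·ft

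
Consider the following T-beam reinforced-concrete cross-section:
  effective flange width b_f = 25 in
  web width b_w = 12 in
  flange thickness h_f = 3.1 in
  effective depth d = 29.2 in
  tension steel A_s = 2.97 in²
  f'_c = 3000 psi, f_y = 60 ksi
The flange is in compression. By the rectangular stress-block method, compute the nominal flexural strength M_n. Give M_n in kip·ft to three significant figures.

Tension: T = A_s f_y = 2.97 × 60 = 178.2 kips.
Try a within the flange: a = T/(0.85 f'_c b_f) = 178.2/(0.85 × 3 × 25) = 2.795 in.
Since a = 2.795 ≤ h_f = 3.1 in, the stress block lies entirely in the flange; analyse as a rectangular beam of width b_f.
M_n = T(d − a/2) = 178.2 × (29.2 − 1.3975) = 4954.4 kip·in.
M_n = 4954.4/12 = 412.87 kip·ft.

M_n ≈ 413 kip·ft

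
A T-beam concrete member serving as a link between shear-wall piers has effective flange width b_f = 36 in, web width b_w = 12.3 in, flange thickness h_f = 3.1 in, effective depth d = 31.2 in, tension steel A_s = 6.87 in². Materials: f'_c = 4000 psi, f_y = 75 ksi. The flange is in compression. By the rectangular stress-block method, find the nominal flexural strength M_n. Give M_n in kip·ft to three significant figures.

M_n ≈ 1240 kip·ft

Tension: T = A_s f_y = 6.87 × 75 = 515.25 kips.
Try a within the flange: a = T/(0.85 f'_c b_f) = 515.25/(0.85 × 4 × 36) = 4.210 in.
a = 4.210 > h_f = 3.1 in: the block extends into the web. Split into flange-overhang and web parts.
C_f = 0.85 f'_c (b_f − b_w) h_f = 0.85 × 4 × (36 − 12.3) × 3.1 = 249.8 kips.
Remaining web compression depth: a_w = (T − C_f)/(0.85 f'_c b_w) = (515.25 − 249.8)/(0.85 × 4 × 12.3) = 6.347 in.
M_n = C_f(d − h_f/2) + (T − C_f)(d − a_w/2) = 249.8 × (31.2 − 1.55) + 265.45 × (31.2 − 3.1735) = 7406.6 + 7439.6 = 14846.2 kip·in.
M_n = 14846.2/12 = 1237.18 kip·ft.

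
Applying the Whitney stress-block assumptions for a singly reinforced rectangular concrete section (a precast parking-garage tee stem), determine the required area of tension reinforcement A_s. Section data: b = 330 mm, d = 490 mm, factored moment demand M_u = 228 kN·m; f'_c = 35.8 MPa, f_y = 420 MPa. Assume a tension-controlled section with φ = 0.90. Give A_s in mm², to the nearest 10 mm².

M_n = M_u/φ = 228/0.90 = 253.333 kN·m.
With M_n = 0.85 f'_c a b (d − a/2), solve the quadratic for a:
a = d − √(d² − 2M_n/(0.85 f'_c b)) = 490 − √(490² − 2 × 253.333×10⁶/(0.85 × 35.8 × 330)) = 54.52 mm.
A_s = 0.85 f'_c a b / f_y = 0.85 × 35.8 × 54.52 × 330 / 420 = 1303.5 mm².

A_s ≈ 1300 mm²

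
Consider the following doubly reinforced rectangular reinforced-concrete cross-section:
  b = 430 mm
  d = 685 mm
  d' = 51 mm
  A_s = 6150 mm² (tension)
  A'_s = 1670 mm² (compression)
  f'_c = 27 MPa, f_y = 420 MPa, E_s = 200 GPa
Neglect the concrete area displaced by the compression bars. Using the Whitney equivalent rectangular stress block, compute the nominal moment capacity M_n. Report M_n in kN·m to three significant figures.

M_n ≈ 1550 kN·m

Assume both tension and compression steel yield.
Net tension couple steel: A_s − A'_s = 4480 mm².
a = (A_s − A'_s) f_y / (0.85 f'_c b) = 1881600/(0.85 × 27 × 430) = 190.67 mm.
c = a/β₁ = 190.67/0.85 = 224.32 mm; ε'_s = 0.003(c − d')/c = 0.0023 ≥ f_y/E_s = 0.0021, so compression steel does yield.
M_n = (A_s − A'_s) f_y (d − a/2) + A'_s f_y (d − d') = [1881600 × (685 − 95.335) + 701400 × (685 − 51)] × 10⁻⁶ = 1109.51 + 444.69 = 1554.20 kN·m.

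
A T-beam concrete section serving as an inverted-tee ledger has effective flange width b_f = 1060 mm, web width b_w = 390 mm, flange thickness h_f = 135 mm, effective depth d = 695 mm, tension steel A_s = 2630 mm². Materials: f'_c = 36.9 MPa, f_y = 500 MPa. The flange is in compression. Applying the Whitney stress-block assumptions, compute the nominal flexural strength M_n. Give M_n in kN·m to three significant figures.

Tension: T = A_s f_y = 2630 × 500 = 1315000 N.
Try a within the flange: a = T/(0.85 f'_c b_f) = 1315000/(0.85 × 36.9 × 1060) = 39.55 mm.
Since a = 39.55 ≤ h_f = 135 mm, the stress block lies entirely in the flange; analyse as a rectangular beam of width b_f.
M_n = T(d − a/2) = 1315000 × (695 − 19.775) = 887.92 × 10⁶ N·mm.
M_n = 887.92 kN·m.

M_n ≈ 888 kN·m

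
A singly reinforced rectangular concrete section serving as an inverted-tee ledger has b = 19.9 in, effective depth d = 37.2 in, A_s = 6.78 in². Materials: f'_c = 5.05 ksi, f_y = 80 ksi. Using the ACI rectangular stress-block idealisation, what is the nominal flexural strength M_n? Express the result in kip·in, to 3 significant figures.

T = A_s f_y = 6.78 × 80 = 542.4 kips.
a = T/(0.85 f'_c b) = 542.4/(0.85 × 5.05 × 19.9) = 6.350 in.
M_n = T(d − a/2) = 542.4 × (37.2 − 3.175) = 18455.2 kip·in.

M_n ≈ 18500 kip·in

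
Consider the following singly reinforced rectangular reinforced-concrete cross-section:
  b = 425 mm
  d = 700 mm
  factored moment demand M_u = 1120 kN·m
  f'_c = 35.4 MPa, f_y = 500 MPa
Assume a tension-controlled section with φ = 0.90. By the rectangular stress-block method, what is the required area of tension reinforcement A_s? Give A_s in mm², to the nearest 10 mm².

A_s ≈ 4000 mm²

M_n = M_u/φ = 1120/0.90 = 1244.44 kN·m.
With M_n = 0.85 f'_c a b (d − a/2), solve the quadratic for a:
a = d − √(d² − 2M_n/(0.85 f'_c b)) = 700 − √(700² − 2 × 1244.44×10⁶/(0.85 × 35.4 × 425)) = 156.51 mm.
A_s = 0.85 f'_c a b / f_y = 0.85 × 35.4 × 156.51 × 425 / 500 = 4003.0 mm².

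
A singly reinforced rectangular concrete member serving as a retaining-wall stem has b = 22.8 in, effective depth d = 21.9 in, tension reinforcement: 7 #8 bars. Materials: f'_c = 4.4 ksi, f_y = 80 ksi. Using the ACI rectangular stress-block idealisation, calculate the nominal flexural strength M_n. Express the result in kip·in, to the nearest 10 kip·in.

A_s = 7 × 0.79 = 5.53 in².
T = A_s f_y = 5.53 × 80 = 442.4 kips.
a = T/(0.85 f'_c b) = 442.4/(0.85 × 4.4 × 22.8) = 5.188 in.
M_n = T(d − a/2) = 442.4 × (21.9 − 2.594) = 8541.0 kip·in.

M_n ≈ 8540 kip·in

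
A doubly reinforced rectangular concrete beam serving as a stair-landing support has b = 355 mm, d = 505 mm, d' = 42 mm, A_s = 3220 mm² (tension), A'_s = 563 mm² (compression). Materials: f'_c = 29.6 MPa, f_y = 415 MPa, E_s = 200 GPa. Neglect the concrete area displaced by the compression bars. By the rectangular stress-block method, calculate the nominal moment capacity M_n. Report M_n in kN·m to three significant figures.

Assume both tension and compression steel yield.
Net tension couple steel: A_s − A'_s = 2657 mm².
a = (A_s − A'_s) f_y / (0.85 f'_c b) = 1102655/(0.85 × 29.6 × 355) = 123.45 mm.
c = a/β₁ = 123.45/0.839 = 147.14 mm; ε'_s = 0.003(c − d')/c = 0.0021 ≥ f_y/E_s = 0.0021, so compression steel does yield.
M_n = (A_s − A'_s) f_y (d − a/2) + A'_s f_y (d − d') = [1102655 × (505 − 61.725) + 233645 × (505 − 42)] × 10⁻⁶ = 488.78 + 108.18 = 596.96 kN·m.

M_n ≈ 597 kN·m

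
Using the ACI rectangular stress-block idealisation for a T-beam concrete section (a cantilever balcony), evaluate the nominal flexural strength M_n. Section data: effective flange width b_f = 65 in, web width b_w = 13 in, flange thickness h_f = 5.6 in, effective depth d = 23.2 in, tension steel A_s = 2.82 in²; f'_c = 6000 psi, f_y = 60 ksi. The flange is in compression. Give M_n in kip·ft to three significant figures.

Tension: T = A_s f_y = 2.82 × 60 = 169.2 kips.
Try a within the flange: a = T/(0.85 f'_c b_f) = 169.2/(0.85 × 6 × 65) = 0.510 in.
Since a = 0.510 ≤ h_f = 5.6 in, the stress block lies entirely in the flange; analyse as a rectangular beam of width b_f.
M_n = T(d − a/2) = 169.2 × (23.2 − 0.255) = 3882.3 kip·in.
M_n = 3882.3/12 = 323.53 kip·ft.

M_n ≈ 324 kip·ft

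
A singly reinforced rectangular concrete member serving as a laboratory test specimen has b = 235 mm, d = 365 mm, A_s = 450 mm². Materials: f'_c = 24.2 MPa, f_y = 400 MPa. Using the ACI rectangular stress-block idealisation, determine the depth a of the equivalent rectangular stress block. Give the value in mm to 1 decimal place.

a ≈ 37.2 mm

T = A_s f_y = 450 × 400 = 180000 N = 180 kN.
Setting C = 0.85 f'_c a b equal to T: a = 180000/(0.85 × 24.2 × 235) = 37.2 mm.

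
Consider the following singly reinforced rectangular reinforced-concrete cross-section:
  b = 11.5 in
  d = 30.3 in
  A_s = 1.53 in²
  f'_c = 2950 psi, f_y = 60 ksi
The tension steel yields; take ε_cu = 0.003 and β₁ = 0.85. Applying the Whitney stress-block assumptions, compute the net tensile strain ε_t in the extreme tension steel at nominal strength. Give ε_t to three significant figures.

ε_t ≈ 0.0213

a = A_s f_y/(0.85 f'_c b) = 3.183 in.
β₁ = 0.85, so c = a/β₁ = 3.183/0.85 = 3.745 in.
From the linear strain diagram with ε_cu = 0.003: ε_t = 0.003 (d − c)/c = 0.003 × (30.3 − 3.745)/3.745 = 0.0213.
Since ε_t ≥ 0.005, the section is tension-controlled.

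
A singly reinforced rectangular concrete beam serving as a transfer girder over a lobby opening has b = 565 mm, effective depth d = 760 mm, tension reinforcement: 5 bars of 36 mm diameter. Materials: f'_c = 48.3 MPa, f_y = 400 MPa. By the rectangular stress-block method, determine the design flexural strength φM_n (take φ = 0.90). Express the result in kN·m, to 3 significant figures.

φM_n ≈ 1310 kN·m

A_s = 5 × 1018 = 5090 mm².
T = A_s f_y = 5090 × 400 = 2036000 N = 2036 kN.
From C = T: a = T/(0.85 f'_c b) = 2036000/(0.85 × 48.3 × 565) = 87.77 mm.
M_n = T(d − a/2) = 2036 kN × (760 − 43.885) mm = 1458.01 kN·m.
φM_n = 0.90 × 1458.01 = 1312.21 kN·m.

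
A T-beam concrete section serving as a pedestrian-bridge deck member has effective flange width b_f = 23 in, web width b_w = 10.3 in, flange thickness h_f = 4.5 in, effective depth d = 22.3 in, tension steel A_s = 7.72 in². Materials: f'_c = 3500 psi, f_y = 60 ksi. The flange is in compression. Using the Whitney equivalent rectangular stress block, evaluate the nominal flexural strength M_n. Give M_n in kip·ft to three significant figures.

Tension: T = A_s f_y = 7.72 × 60 = 463.2 kips.
Try a within the flange: a = T/(0.85 f'_c b_f) = 463.2/(0.85 × 3.5 × 23) = 6.769 in.
a = 6.769 > h_f = 4.5 in: the block extends into the web. Split into flange-overhang and web parts.
C_f = 0.85 f'_c (b_f − b_w) h_f = 0.85 × 3.5 × (23 − 10.3) × 4.5 = 170.0 kips.
Remaining web compression depth: a_w = (T − C_f)/(0.85 f'_c b_w) = (463.2 − 170.0)/(0.85 × 3.5 × 10.3) = 9.568 in.
M_n = C_f(d − h_f/2) + (T − C_f)(d − a_w/2) = 170.0 × (22.3 − 2.25) + 293.2 × (22.3 − 4.784) = 3408.5 + 5135.7 = 8544.2 kip·in.
M_n = 8544.2/12 = 712.02 kip·ft.

M_n ≈ 712 kip·ft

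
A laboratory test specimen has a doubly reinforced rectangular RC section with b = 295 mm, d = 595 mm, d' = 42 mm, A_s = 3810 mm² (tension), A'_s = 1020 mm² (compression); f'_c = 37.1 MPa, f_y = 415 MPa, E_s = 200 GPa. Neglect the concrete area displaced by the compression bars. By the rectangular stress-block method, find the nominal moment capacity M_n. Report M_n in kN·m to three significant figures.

M_n ≈ 851 kN·m

Assume both tension and compression steel yield.
Net tension couple steel: A_s − A'_s = 2790 mm².
a = (A_s − A'_s) f_y / (0.85 f'_c b) = 1157850/(0.85 × 37.1 × 295) = 124.46 mm.
c = a/β₁ = 124.46/0.785 = 158.55 mm; ε'_s = 0.003(c − d')/c = 0.0022 ≥ f_y/E_s = 0.0021, so compression steel does yield.
M_n = (A_s − A'_s) f_y (d − a/2) + A'_s f_y (d − d') = [1157850 × (595 − 62.23) + 423300 × (595 − 42)] × 10⁻⁶ = 616.87 + 234.08 = 850.95 kN·m.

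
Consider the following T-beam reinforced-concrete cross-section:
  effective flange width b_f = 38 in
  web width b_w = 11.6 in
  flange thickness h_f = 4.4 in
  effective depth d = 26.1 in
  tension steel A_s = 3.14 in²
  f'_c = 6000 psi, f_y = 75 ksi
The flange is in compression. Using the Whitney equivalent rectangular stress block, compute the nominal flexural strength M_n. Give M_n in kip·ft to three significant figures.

M_n ≈ 500 kip·ft

Tension: T = A_s f_y = 3.14 × 75 = 235.5 kips.
Try a within the flange: a = T/(0.85 f'_c b_f) = 235.5/(0.85 × 6 × 38) = 1.215 in.
Since a = 1.215 ≤ h_f = 4.4 in, the stress block lies entirely in the flange; analyse as a rectangular beam of width b_f.
M_n = T(d − a/2) = 235.5 × (26.1 − 0.6075) = 6003.5 kip·in.
M_n = 6003.5/12 = 500.29 kip·ft.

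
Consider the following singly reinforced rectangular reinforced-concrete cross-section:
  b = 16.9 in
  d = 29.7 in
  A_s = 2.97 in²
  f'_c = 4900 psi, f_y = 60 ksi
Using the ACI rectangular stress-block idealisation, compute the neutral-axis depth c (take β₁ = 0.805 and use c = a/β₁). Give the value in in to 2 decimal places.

T = A_s f_y = 2.97 × 60 = 178.2 kips.
a = T/(0.85 f'_c b) = 178.2/(0.85 × 4.9 × 16.9) = 2.5317 in.
With β₁ = 0.805, c = a/β₁ = 2.5317/0.805 = 3.14 in.

c ≈ 3.14 in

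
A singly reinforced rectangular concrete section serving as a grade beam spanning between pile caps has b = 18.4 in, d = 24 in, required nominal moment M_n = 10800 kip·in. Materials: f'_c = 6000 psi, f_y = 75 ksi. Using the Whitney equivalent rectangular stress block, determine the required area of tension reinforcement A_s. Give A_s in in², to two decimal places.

A_s ≈ 6.76 in²

From M_n = 0.85 f'_c a b (d − a/2):
a = d − √(d² − 2M_n/(0.85 f'_c b)) = 24 − √(24² − 2 × 10800/(0.85 × 6 × 18.4)) = 5.404 in.
A_s = 0.85 f'_c a b / f_y = 0.85 × 6 × 5.404 × 18.4 / 75 = 6.761 in².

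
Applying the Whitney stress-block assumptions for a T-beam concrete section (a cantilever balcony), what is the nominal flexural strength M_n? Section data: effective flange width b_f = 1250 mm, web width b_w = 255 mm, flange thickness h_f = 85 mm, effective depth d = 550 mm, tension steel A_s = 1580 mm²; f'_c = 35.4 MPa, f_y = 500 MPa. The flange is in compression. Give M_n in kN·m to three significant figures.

M_n ≈ 426 kN·m

Tension: T = A_s f_y = 1580 × 500 = 790000 N.
Try a within the flange: a = T/(0.85 f'_c b_f) = 790000/(0.85 × 35.4 × 1250) = 21.00 mm.
Since a = 21.00 ≤ h_f = 85 mm, the stress block lies entirely in the flange; analyse as a rectangular beam of width b_f.
M_n = T(d − a/2) = 790000 × (550 − 10.5) = 426.21 × 10⁶ N·mm.
M_n = 426.21 kN·m.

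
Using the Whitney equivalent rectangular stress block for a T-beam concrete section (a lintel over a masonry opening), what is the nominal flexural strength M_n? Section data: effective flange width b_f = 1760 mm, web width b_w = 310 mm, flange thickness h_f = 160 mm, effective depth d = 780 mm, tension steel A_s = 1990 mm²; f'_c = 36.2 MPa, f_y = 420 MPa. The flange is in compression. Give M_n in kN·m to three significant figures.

Tension: T = A_s f_y = 1990 × 420 = 835800 N.
Try a within the flange: a = T/(0.85 f'_c b_f) = 835800/(0.85 × 36.2 × 1760) = 15.43 mm.
Since a = 15.43 ≤ h_f = 160 mm, the stress block lies entirely in the flange; analyse as a rectangular beam of width b_f.
M_n = T(d − a/2) = 835800 × (780 − 7.715) = 645.48 × 10⁶ N·mm.
M_n = 645.48 kN·m.

M_n ≈ 645 kN·m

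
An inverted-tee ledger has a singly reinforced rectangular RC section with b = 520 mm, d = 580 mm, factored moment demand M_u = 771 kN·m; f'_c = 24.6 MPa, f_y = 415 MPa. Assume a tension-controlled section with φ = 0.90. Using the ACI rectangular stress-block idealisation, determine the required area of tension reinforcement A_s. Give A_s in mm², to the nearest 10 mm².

M_n = M_u/φ = 771/0.90 = 856.667 kN·m.
With M_n = 0.85 f'_c a b (d − a/2), solve the quadratic for a:
a = d − √(d² − 2M_n/(0.85 f'_c b)) = 580 − √(580² − 2 × 856.667×10⁶/(0.85 × 24.6 × 520)) = 157.12 mm.
A_s = 0.85 f'_c a b / f_y = 0.85 × 24.6 × 157.12 × 520 / 415 = 4116.6 mm².

A_s ≈ 4120 mm²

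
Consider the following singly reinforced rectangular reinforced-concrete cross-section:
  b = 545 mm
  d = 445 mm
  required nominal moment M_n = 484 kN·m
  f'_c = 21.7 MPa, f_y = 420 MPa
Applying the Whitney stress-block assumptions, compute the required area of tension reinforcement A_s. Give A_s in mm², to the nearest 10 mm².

With M_n = 0.85 f'_c a b (d − a/2), solve the quadratic for a:
a = d − √(d² − 2M_n/(0.85 f'_c b)) = 445 − √(445² − 2 × 484×10⁶/(0.85 × 21.7 × 545)) = 126.05 mm.
A_s = 0.85 f'_c a b / f_y = 0.85 × 21.7 × 126.05 × 545 / 420 = 3017.0 mm².

A_s ≈ 3020 mm²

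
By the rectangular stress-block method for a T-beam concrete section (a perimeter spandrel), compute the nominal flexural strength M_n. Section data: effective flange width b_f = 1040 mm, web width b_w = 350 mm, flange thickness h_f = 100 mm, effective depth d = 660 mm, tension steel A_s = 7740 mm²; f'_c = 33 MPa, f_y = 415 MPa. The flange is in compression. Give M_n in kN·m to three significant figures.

M_n ≈ 1940 kN·m

Tension: T = A_s f_y = 7740 × 415 = 3212100 N.
Try a within the flange: a = T/(0.85 f'_c b_f) = 3212100/(0.85 × 33 × 1040) = 110.11 mm.
a = 110.11 > h_f = 100 mm: the block extends into the web. Split into flange-overhang and web parts.
C_f = 0.85 f'_c (b_f − b_w) h_f = 0.85 × 33 × (1040 − 350) × 100 = 1935450 N.
Remaining web compression depth: a_w = (T − C_f)/(0.85 f'_c b_w) = (3212100 − 1935450)/(0.85 × 33 × 350) = 130.04 mm.
M_n = C_f(d − h_f/2) + (T − C_f)(d − a_w/2) = 1935450 × (660 − 50) + 1276650 × (660 − 65.02) = 1180.62 + 759.58 = 1940.20 × 10⁶ N·mm.
M_n = 1940.20 kN·m.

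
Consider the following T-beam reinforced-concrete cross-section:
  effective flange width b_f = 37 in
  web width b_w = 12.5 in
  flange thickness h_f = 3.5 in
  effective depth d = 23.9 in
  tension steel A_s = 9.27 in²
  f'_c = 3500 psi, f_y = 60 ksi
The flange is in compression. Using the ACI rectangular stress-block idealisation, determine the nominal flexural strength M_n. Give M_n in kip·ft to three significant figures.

M_n ≈ 969 kip·ft

Tension: T = A_s f_y = 9.27 × 60 = 556.2 kips.
Try a within the flange: a = T/(0.85 f'_c b_f) = 556.2/(0.85 × 3.5 × 37) = 5.053 in.
a = 5.053 > h_f = 3.5 in: the block extends into the web. Split into flange-overhang and web parts.
C_f = 0.85 f'_c (b_f − b_w) h_f = 0.85 × 3.5 × (37 − 12.5) × 3.5 = 255.1 kips.
Remaining web compression depth: a_w = (T − C_f)/(0.85 f'_c b_w) = (556.2 − 255.1)/(0.85 × 3.5 × 12.5) = 8.097 in.
M_n = C_f(d − h_f/2) + (T − C_f)(d − a_w/2) = 255.1 × (23.9 − 1.75) + 301.1 × (23.9 − 4.0485) = 5650.5 + 5977.3 = 11627.8 kip·in.
M_n = 11627.8/12 = 968.98 kip·ft.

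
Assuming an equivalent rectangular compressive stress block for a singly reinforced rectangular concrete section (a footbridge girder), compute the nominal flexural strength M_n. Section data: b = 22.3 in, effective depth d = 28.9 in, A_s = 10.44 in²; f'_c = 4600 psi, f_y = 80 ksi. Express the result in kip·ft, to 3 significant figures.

T = A_s f_y = 10.44 × 80 = 835.2 kips.
a = T/(0.85 f'_c b) = 835.2/(0.85 × 4.6 × 22.3) = 9.579 in.
M_n = T(d − a/2) = 835.2 × (28.9 − 4.7895) = 20137.1 kip·in = 20137.1/12 = 1678.09 kip·ft.

M_n ≈ 1680 kip·ft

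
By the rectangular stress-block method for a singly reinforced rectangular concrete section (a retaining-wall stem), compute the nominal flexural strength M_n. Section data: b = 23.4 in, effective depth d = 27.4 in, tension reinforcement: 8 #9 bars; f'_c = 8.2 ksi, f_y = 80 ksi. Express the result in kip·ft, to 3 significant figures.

M_n ≈ 1360 kip·ft

A_s = 8 × 1 = 8 in².
T = A_s f_y = 8 × 80 = 640 kips.
a = T/(0.85 f'_c b) = 640/(0.85 × 8.2 × 23.4) = 3.924 in.
M_n = T(d − a/2) = 640 × (27.4 − 1.962) = 16280.3 kip·in = 16280.3/12 = 1356.69 kip·ft.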